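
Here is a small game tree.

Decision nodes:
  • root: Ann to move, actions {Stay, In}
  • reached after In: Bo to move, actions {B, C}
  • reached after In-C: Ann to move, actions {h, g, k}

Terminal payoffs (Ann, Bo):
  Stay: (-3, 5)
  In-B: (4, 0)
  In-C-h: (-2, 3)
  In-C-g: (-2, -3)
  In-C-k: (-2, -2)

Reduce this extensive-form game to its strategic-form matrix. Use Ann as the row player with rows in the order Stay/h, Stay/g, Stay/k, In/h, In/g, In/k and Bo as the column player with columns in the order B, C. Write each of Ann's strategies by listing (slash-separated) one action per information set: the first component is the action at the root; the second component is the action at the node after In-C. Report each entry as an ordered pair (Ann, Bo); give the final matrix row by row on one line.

Row Stay/h: B→(-3,5), C→(-3,5)
Row Stay/g: B→(-3,5), C→(-3,5)
Row Stay/k: B→(-3,5), C→(-3,5)
Row In/h: B→(4,0), C→(-2,3)
Row In/g: B→(4,0), C→(-2,-3)
Row In/k: B→(4,0), C→(-2,-2)

Stay/h: (-3,5) (-3,5) | Stay/g: (-3,5) (-3,5) | Stay/k: (-3,5) (-3,5) | In/h: (4,0) (-2,3) | In/g: (4,0) (-2,-3) | In/k: (4,0) (-2,-2)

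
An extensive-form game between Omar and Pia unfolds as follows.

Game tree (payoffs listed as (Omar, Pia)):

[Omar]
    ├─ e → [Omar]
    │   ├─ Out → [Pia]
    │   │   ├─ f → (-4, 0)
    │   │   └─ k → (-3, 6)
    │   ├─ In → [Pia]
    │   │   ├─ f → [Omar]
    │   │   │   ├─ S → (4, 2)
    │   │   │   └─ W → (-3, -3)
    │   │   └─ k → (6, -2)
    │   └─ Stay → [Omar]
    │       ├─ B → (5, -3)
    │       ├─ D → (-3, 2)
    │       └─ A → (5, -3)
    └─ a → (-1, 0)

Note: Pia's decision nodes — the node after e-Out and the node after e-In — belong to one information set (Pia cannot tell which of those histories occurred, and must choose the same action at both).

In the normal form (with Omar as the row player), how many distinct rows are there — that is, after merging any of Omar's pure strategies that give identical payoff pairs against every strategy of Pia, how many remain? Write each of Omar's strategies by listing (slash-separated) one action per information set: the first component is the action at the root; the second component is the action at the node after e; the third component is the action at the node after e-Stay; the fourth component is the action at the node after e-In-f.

6

Omar has 36 pure strategies: e/Out/B/S, e/Out/B/W, e/Out/D/S, e/Out/D/W, e/Out/A/S, e/Out/A/W, e/In/B/S, e/In/B/W, e/In/D/S, e/In/D/W, e/In/A/S, e/In/A/W, e/Stay/B/S, e/Stay/B/W, e/Stay/D/S, e/Stay/D/W, e/Stay/A/S, e/Stay/A/W, a/Out/B/S, a/Out/B/W, a/Out/D/S, a/Out/D/W, a/Out/A/S, a/Out/A/W, a/In/B/S, a/In/B/W, a/In/D/S, a/In/D/W, a/In/A/S, a/In/A/W, a/Stay/B/S, a/Stay/B/W, a/Stay/D/S, a/Stay/D/W, a/Stay/A/S, a/Stay/A/W. Columns: f, k.
{e/Out/B/S, e/Out/B/W, e/Out/D/S, e/Out/D/W, e/Out/A/S, e/Out/A/W} → row (-4,0) (-3,6)
{e/In/B/S, e/In/D/S, e/In/A/S} → row (4,2) (6,-2)
{e/In/B/W, e/In/D/W, e/In/A/W} → row (-3,-3) (6,-2)
{e/Stay/B/S, e/Stay/B/W, e/Stay/A/S, e/Stay/A/W} → row (5,-3) (5,-3)
{e/Stay/D/S, e/Stay/D/W} → row (-3,2) (-3,2)
{a/Out/B/S, a/Out/B/W, a/Out/D/S, a/Out/D/W, a/Out/A/S, a/Out/A/W, a/In/B/S, a/In/B/W, a/In/D/S, a/In/D/W, a/In/A/S, a/In/A/W, a/Stay/B/S, a/Stay/B/W, a/Stay/D/S, a/Stay/D/W, a/Stay/A/S, a/Stay/A/W} → row (-1,0) (-1,0)
That's 6 distinct rows out of 36 strategies.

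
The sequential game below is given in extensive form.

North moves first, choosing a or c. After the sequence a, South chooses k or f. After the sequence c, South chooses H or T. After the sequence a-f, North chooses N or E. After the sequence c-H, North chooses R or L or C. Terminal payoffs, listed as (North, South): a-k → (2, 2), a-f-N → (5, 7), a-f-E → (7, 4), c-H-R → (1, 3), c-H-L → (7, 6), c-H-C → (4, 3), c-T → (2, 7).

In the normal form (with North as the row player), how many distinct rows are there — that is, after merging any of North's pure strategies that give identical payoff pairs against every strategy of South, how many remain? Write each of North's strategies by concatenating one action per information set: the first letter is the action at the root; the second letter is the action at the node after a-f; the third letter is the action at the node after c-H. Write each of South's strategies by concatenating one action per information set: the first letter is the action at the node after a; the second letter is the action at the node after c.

5

North has 12 pure strategies: aNR, aNL, aNC, aER, aEL, aEC, cNR, cNL, cNC, cER, cEL, cEC. Columns: kH, kT, fH, fT.
{aNR, aNL, aNC} → row (2,2) (2,2) (5,7) (5,7)
{aER, aEL, aEC} → row (2,2) (2,2) (7,4) (7,4)
{cNR, cER} → row (1,3) (2,7) (1,3) (2,7)
{cNL, cEL} → row (7,6) (2,7) (7,6) (2,7)
{cNC, cEC} → row (4,3) (2,7) (4,3) (2,7)
That's 5 distinct rows out of 12 strategies.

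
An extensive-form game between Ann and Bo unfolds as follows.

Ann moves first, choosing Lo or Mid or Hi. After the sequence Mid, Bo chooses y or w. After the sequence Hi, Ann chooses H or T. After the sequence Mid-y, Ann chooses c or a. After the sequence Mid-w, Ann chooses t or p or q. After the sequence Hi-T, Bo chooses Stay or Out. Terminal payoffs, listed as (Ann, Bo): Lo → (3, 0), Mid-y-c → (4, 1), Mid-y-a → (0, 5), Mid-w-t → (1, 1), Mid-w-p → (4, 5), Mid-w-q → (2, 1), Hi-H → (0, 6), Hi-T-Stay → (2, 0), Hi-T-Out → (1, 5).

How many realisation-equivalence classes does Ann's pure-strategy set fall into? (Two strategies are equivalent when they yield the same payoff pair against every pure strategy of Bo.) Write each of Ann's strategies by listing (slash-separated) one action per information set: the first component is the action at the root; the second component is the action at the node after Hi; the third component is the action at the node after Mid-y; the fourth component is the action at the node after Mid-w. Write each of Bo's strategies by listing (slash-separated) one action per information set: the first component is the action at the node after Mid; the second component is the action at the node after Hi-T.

9

Ann has 36 pure strategies: Lo/H/c/t, Lo/H/c/p, Lo/H/c/q, Lo/H/a/t, Lo/H/a/p, Lo/H/a/q, Lo/T/c/t, Lo/T/c/p, Lo/T/c/q, Lo/T/a/t, Lo/T/a/p, Lo/T/a/q, Mid/H/c/t, Mid/H/c/p, Mid/H/c/q, Mid/H/a/t, Mid/H/a/p, Mid/H/a/q, Mid/T/c/t, Mid/T/c/p, Mid/T/c/q, Mid/T/a/t, Mid/T/a/p, Mid/T/a/q, Hi/H/c/t, Hi/H/c/p, Hi/H/c/q, Hi/H/a/t, Hi/H/a/p, Hi/H/a/q, Hi/T/c/t, Hi/T/c/p, Hi/T/c/q, Hi/T/a/t, Hi/T/a/p, Hi/T/a/q. Columns: y/Stay, y/Out, w/Stay, w/Out.
{Lo/H/c/t, Lo/H/c/p, Lo/H/c/q, Lo/H/a/t, Lo/H/a/p, Lo/H/a/q, Lo/T/c/t, Lo/T/c/p, Lo/T/c/q, Lo/T/a/t, Lo/T/a/p, Lo/T/a/q} → row (3,0) (3,0) (3,0) (3,0)
{Mid/H/c/t, Mid/T/c/t} → row (4,1) (4,1) (1,1) (1,1)
{Mid/H/c/p, Mid/T/c/p} → row (4,1) (4,1) (4,5) (4,5)
{Mid/H/c/q, Mid/T/c/q} → row (4,1) (4,1) (2,1) (2,1)
{Mid/H/a/t, Mid/T/a/t} → row (0,5) (0,5) (1,1) (1,1)
{Mid/H/a/p, Mid/T/a/p} → row (0,5) (0,5) (4,5) (4,5)
{Mid/H/a/q, Mid/T/a/q} → row (0,5) (0,5) (2,1) (2,1)
{Hi/H/c/t, Hi/H/c/p, Hi/H/c/q, Hi/H/a/t, Hi/H/a/p, Hi/H/a/q} → row (0,6) (0,6) (0,6) (0,6)
{Hi/T/c/t, Hi/T/c/p, Hi/T/c/q, Hi/T/a/t, Hi/T/a/p, Hi/T/a/q} → row (2,0) (1,5) (2,0) (1,5)
That's 9 distinct rows out of 36 strategies.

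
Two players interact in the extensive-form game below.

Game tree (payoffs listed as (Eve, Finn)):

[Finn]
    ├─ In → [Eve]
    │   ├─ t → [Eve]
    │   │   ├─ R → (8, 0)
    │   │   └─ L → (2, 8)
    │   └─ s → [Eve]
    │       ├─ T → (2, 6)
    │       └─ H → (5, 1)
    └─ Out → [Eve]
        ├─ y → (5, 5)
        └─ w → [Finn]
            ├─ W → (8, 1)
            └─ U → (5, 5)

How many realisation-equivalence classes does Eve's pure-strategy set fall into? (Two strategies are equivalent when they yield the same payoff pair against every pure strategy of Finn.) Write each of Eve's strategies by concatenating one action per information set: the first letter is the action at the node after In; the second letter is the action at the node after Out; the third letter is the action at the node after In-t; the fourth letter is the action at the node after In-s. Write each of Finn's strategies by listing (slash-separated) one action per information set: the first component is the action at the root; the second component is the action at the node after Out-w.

8

Eve has 16 pure strategies: tyRT, tyRH, tyLT, tyLH, twRT, twRH, twLT, twLH, syRT, syRH, syLT, syLH, swRT, swRH, swLT, swLH. Columns: In/W, In/U, Out/W, Out/U.
{tyRT, tyRH} → row (8,0) (8,0) (5,5) (5,5)
{tyLT, tyLH} → row (2,8) (2,8) (5,5) (5,5)
{twRT, twRH} → row (8,0) (8,0) (8,1) (5,5)
{twLT, twLH} → row (2,8) (2,8) (8,1) (5,5)
{syRT, syLT} → row (2,6) (2,6) (5,5) (5,5)
{syRH, syLH} → row (5,1) (5,1) (5,5) (5,5)
{swRT, swLT} → row (2,6) (2,6) (8,1) (5,5)
{swRH, swLH} → row (5,1) (5,1) (8,1) (5,5)
That's 8 distinct rows out of 16 strategies.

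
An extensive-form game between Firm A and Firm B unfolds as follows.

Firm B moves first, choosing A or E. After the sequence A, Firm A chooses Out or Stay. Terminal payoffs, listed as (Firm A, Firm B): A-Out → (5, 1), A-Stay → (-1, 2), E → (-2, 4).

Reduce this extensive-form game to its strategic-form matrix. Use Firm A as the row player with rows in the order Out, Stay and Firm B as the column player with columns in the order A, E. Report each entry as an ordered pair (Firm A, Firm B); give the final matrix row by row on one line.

Out: (5,1) (-2,4) | Stay: (-1,2) (-2,4)

            A        E
 Out    (5,1)   (-2,4)
Stay   (-1,2)   (-2,4)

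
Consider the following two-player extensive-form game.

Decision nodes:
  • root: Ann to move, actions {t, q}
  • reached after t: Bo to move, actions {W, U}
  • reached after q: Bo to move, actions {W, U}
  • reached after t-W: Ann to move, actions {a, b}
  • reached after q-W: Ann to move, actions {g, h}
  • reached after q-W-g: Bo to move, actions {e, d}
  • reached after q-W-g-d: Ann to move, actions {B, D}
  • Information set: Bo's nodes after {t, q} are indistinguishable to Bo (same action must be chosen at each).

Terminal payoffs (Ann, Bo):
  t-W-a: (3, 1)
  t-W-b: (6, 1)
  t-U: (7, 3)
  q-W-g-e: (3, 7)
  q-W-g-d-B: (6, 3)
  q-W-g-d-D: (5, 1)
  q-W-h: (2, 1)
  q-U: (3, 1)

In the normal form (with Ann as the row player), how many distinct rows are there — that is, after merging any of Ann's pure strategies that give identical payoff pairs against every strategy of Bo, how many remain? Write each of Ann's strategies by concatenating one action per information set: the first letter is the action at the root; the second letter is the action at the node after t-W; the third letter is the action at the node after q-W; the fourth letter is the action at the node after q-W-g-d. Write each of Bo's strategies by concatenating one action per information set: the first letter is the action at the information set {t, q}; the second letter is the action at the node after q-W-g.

Ann has 16 pure strategies: tagB, tagD, tahB, tahD, tbgB, tbgD, tbhB, tbhD, qagB, qagD, qahB, qahD, qbgB, qbgD, qbhB, qbhD. Columns: We, Wd, Ue, Ud.
{tagB, tagD, tahB, tahD} → row (3,1) (3,1) (7,3) (7,3)
{tbgB, tbgD, tbhB, tbhD} → row (6,1) (6,1) (7,3) (7,3)
{qagB, qbgB} → row (3,7) (6,3) (3,1) (3,1)
{qagD, qbgD} → row (3,7) (5,1) (3,1) (3,1)
{qahB, qahD, qbhB, qbhD} → row (2,1) (2,1) (3,1) (3,1)
That's 5 distinct rows out of 16 strategies.

5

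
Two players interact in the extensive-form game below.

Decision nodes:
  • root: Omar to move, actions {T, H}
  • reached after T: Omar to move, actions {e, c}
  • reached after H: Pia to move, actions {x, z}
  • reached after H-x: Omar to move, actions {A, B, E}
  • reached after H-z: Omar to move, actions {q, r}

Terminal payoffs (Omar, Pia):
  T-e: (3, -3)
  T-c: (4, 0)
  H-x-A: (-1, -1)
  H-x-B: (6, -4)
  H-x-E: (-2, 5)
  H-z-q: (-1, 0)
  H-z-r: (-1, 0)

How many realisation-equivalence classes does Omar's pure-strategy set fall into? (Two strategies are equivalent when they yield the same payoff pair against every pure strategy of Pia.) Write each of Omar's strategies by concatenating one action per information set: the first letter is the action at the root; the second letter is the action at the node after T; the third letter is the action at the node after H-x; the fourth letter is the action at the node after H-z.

Omar has 24 pure strategies: TeAq, TeAr, TeBq, TeBr, TeEq, TeEr, TcAq, TcAr, TcBq, TcBr, TcEq, TcEr, HeAq, HeAr, HeBq, HeBr, HeEq, HeEr, HcAq, HcAr, HcBq, HcBr, HcEq, HcEr. Columns: x, z.
{TeAq, TeAr, TeBq, TeBr, TeEq, TeEr} → row (3,-3) (3,-3)
{TcAq, TcAr, TcBq, TcBr, TcEq, TcEr} → row (4,0) (4,0)
{HeAq, HeAr, HcAq, HcAr} → row (-1,-1) (-1,0)
{HeBq, HeBr, HcBq, HcBr} → row (6,-4) (-1,0)
{HeEq, HeEr, HcEq, HcEr} → row (-2,5) (-1,0)
That's 5 distinct rows out of 24 strategies.

5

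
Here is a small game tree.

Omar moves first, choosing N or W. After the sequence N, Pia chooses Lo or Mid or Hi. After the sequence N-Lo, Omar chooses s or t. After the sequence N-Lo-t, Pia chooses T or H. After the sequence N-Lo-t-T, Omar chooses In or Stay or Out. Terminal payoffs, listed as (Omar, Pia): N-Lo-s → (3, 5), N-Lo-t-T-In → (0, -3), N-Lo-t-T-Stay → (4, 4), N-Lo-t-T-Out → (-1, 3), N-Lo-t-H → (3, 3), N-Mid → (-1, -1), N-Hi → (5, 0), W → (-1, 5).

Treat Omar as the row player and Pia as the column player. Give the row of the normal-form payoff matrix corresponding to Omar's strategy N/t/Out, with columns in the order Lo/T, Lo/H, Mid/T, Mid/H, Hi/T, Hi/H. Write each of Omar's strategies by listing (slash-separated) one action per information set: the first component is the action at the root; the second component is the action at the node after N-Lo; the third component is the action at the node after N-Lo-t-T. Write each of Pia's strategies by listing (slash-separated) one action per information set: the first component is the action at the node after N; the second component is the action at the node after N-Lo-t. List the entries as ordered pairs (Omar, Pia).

vs Lo/T: Omar plays N → Pia plays Lo at [N] → Omar plays t at [N-Lo] → Pia plays T at [N-Lo-t] → Omar plays Out at [N-Lo-t-T] → (-1, 3)
vs Lo/H: Omar plays N → Pia plays Lo at [N] → Omar plays t at [N-Lo] → Pia plays H at [N-Lo-t] → (3, 3)
vs Mid/T: Omar plays N → Pia plays Mid at [N] → (-1, -1)
vs Mid/H: Omar plays N → Pia plays Mid at [N] → (-1, -1)
vs Hi/T: Omar plays N → Pia plays Hi at [N] → (5, 0)
vs Hi/H: Omar plays N → Pia plays Hi at [N] → (5, 0)

(-1,3) (3,3) (-1,-1) (-1,-1) (5,0) (5,0)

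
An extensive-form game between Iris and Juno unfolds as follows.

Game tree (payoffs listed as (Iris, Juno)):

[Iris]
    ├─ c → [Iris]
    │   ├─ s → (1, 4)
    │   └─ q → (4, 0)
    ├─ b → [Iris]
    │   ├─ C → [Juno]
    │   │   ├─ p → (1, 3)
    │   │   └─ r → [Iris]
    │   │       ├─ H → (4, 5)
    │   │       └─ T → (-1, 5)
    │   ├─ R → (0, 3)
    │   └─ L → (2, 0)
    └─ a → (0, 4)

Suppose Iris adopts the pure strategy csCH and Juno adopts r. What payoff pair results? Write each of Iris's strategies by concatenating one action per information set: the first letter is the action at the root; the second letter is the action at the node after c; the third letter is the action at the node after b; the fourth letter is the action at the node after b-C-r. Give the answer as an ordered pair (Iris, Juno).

(1, 4)

Trace the play path from the root:
  Iris plays c
  Iris plays s at [c]
→ terminal payoff (1, 4).
(Iris's choice at the node after b is never reached on this path, so it doesn't affect the outcome.)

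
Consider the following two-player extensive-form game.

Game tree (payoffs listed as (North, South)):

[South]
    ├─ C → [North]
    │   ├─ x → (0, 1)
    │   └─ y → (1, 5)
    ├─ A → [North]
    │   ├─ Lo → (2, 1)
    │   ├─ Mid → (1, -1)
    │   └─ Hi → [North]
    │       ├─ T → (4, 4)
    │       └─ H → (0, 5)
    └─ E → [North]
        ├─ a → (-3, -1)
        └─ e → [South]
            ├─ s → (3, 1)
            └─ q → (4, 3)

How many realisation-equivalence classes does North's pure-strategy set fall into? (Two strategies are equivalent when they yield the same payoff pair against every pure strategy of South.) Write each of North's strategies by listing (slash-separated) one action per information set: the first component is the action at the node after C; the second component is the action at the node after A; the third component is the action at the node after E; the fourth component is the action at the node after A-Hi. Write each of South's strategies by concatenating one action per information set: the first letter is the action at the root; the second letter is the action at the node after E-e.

North has 24 pure strategies: x/Lo/a/T, x/Lo/a/H, x/Lo/e/T, x/Lo/e/H, x/Mid/a/T, x/Mid/a/H, x/Mid/e/T, x/Mid/e/H, x/Hi/a/T, x/Hi/a/H, x/Hi/e/T, x/Hi/e/H, y/Lo/a/T, y/Lo/a/H, y/Lo/e/T, y/Lo/e/H, y/Mid/a/T, y/Mid/a/H, y/Mid/e/T, y/Mid/e/H, y/Hi/a/T, y/Hi/a/H, y/Hi/e/T, y/Hi/e/H. Columns: Cs, Cq, As, Aq, Es, Eq.
{x/Lo/a/T, x/Lo/a/H} → row (0,1) (0,1) (2,1) (2,1) (-3,-1) (-3,-1)
{x/Lo/e/T, x/Lo/e/H} → row (0,1) (0,1) (2,1) (2,1) (3,1) (4,3)
{x/Mid/a/T, x/Mid/a/H} → row (0,1) (0,1) (1,-1) (1,-1) (-3,-1) (-3,-1)
{x/Mid/e/T, x/Mid/e/H} → row (0,1) (0,1) (1,-1) (1,-1) (3,1) (4,3)
{x/Hi/a/T} → row (0,1) (0,1) (4,4) (4,4) (-3,-1) (-3,-1)
{x/Hi/a/H} → row (0,1) (0,1) (0,5) (0,5) (-3,-1) (-3,-1)
{x/Hi/e/T} → row (0,1) (0,1) (4,4) (4,4) (3,1) (4,3)
{x/Hi/e/H} → row (0,1) (0,1) (0,5) (0,5) (3,1) (4,3)
{y/Lo/a/T, y/Lo/a/H} → row (1,5) (1,5) (2,1) (2,1) (-3,-1) (-3,-1)
{y/Lo/e/T, y/Lo/e/H} → row (1,5) (1,5) (2,1) (2,1) (3,1) (4,3)
{y/Mid/a/T, y/Mid/a/H} → row (1,5) (1,5) (1,-1) (1,-1) (-3,-1) (-3,-1)
{y/Mid/e/T, y/Mid/e/H} → row (1,5) (1,5) (1,-1) (1,-1) (3,1) (4,3)
{y/Hi/a/T} → row (1,5) (1,5) (4,4) (4,4) (-3,-1) (-3,-1)
{y/Hi/a/H} → row (1,5) (1,5) (0,5) (0,5) (-3,-1) (-3,-1)
{y/Hi/e/T} → row (1,5) (1,5) (4,4) (4,4) (3,1) (4,3)
{y/Hi/e/H} → row (1,5) (1,5) (0,5) (0,5) (3,1) (4,3)
That's 16 distinct rows out of 24 strategies.

16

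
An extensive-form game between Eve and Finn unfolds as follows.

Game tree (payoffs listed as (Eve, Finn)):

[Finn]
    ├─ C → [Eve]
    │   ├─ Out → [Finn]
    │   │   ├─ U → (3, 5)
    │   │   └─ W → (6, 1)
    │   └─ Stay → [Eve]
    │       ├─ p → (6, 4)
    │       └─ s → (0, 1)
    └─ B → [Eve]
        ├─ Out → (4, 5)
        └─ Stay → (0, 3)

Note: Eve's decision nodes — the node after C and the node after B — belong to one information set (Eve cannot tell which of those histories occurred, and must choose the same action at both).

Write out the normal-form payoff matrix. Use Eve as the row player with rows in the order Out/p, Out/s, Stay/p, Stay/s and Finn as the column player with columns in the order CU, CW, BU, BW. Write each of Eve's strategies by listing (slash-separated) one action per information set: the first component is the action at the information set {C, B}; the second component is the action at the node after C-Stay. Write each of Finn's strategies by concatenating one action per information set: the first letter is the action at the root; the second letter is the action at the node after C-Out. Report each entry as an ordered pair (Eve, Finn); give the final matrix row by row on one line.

Out/p: (3,5) (6,1) (4,5) (4,5) | Out/s: (3,5) (6,1) (4,5) (4,5) | Stay/p: (6,4) (6,4) (0,3) (0,3) | Stay/s: (0,1) (0,1) (0,3) (0,3)

Row Out/p: CU→(3,5), CW→(6,1), BU→(4,5), BW→(4,5)
Row Out/s: CU→(3,5), CW→(6,1), BU→(4,5), BW→(4,5)
Row Stay/p: CU→(6,4), CW→(6,4), BU→(0,3), BW→(0,3)
Row Stay/s: CU→(0,1), CW→(0,1), BU→(0,3), BW→(0,3)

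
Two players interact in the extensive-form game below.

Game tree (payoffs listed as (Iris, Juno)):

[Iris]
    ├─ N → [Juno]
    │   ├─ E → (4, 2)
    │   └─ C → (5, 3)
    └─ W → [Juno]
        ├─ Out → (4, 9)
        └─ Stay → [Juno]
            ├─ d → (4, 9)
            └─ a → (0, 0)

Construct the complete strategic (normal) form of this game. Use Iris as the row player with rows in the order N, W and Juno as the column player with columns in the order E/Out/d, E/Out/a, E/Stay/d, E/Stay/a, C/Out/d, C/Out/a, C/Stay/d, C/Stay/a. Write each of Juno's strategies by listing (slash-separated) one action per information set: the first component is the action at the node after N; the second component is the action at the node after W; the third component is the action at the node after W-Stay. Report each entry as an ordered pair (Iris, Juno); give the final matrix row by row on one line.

N: (4,2) (4,2) (4,2) (4,2) (5,3) (5,3) (5,3) (5,3) | W: (4,9) (4,9) (4,9) (0,0) (4,9) (4,9) (4,9) (0,0)

Row N: E/Out/d→(4,2), E/Out/a→(4,2), E/Stay/d→(4,2), E/Stay/a→(4,2), C/Out/d→(5,3), C/Out/a→(5,3), C/Stay/d→(5,3), C/Stay/a→(5,3)
Row W: E/Out/d→(4,9), E/Out/a→(4,9), E/Stay/d→(4,9), E/Stay/a→(0,0), C/Out/d→(4,9), C/Out/a→(4,9), C/Stay/d→(4,9), C/Stay/a→(0,0)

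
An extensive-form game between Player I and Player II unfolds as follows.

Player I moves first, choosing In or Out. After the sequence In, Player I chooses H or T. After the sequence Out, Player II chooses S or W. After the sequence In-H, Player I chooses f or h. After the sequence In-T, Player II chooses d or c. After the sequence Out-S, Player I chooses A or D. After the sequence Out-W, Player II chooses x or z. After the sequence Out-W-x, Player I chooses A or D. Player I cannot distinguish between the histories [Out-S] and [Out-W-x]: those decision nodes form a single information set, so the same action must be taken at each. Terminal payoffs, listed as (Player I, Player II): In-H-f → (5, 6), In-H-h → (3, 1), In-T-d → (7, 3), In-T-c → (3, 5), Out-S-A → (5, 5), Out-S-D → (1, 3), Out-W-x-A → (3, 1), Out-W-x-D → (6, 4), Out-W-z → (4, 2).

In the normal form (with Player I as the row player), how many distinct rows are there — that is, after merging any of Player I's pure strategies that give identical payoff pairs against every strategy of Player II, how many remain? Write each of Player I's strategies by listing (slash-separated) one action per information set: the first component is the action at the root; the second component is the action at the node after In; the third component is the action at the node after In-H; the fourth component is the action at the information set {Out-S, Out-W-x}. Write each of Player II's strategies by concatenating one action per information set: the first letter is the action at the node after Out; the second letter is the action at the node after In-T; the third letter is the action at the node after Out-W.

Player I has 16 pure strategies: In/H/f/A, In/H/f/D, In/H/h/A, In/H/h/D, In/T/f/A, In/T/f/D, In/T/h/A, In/T/h/D, Out/H/f/A, Out/H/f/D, Out/H/h/A, Out/H/h/D, Out/T/f/A, Out/T/f/D, Out/T/h/A, Out/T/h/D. Columns: Sdx, Sdz, Scx, Scz, Wdx, Wdz, Wcx, Wcz.
{In/H/f/A, In/H/f/D} → row (5,6) (5,6) (5,6) (5,6) (5,6) (5,6) (5,6) (5,6)
{In/H/h/A, In/H/h/D} → row (3,1) (3,1) (3,1) (3,1) (3,1) (3,1) (3,1) (3,1)
{In/T/f/A, In/T/f/D, In/T/h/A, In/T/h/D} → row (7,3) (7,3) (3,5) (3,5) (7,3) (7,3) (3,5) (3,5)
{Out/H/f/A, Out/H/h/A, Out/T/f/A, Out/T/h/A} → row (5,5) (5,5) (5,5) (5,5) (3,1) (4,2) (3,1) (4,2)
{Out/H/f/D, Out/H/h/D, Out/T/f/D, Out/T/h/D} → row (1,3) (1,3) (1,3) (1,3) (6,4) (4,2) (6,4) (4,2)
That's 5 distinct rows out of 16 strategies.

5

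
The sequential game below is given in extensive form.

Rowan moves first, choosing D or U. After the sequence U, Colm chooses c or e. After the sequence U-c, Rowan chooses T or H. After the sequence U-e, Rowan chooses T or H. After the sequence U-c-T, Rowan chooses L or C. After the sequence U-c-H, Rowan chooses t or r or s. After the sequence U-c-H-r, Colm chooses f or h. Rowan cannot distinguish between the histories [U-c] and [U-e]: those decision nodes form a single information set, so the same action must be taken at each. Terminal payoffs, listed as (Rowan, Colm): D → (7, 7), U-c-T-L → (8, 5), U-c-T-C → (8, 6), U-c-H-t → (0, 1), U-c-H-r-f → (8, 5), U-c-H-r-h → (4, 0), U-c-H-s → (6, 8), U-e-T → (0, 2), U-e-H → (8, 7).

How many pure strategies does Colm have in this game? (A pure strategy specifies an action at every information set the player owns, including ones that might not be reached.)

Colm owns the node after U with actions {c, e} — two choices.
Colm owns the node after U-c-H-r with actions {f, h} — two choices.
A pure strategy fixes one action at each information set independently, so the count is the product 2 × 2 = 4.
(For reference, Rowan has 24 pure strategies, giving a 4×24 normal-form matrix.)

4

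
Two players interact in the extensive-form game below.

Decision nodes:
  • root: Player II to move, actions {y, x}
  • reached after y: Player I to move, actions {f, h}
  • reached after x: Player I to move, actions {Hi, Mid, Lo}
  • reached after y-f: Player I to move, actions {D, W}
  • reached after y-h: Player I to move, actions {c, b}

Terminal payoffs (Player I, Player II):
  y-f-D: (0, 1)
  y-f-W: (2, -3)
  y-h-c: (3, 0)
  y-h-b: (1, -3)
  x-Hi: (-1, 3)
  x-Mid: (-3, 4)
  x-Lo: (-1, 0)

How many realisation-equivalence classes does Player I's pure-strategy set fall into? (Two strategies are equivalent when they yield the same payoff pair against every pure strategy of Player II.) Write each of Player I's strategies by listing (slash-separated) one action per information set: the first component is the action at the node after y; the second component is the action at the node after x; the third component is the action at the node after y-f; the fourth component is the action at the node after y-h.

12

Player I has 24 pure strategies: f/Hi/D/c, f/Hi/D/b, f/Hi/W/c, f/Hi/W/b, f/Mid/D/c, f/Mid/D/b, f/Mid/W/c, f/Mid/W/b, f/Lo/D/c, f/Lo/D/b, f/Lo/W/c, f/Lo/W/b, h/Hi/D/c, h/Hi/D/b, h/Hi/W/c, h/Hi/W/b, h/Mid/D/c, h/Mid/D/b, h/Mid/W/c, h/Mid/W/b, h/Lo/D/c, h/Lo/D/b, h/Lo/W/c, h/Lo/W/b. Columns: y, x.
{f/Hi/D/c, f/Hi/D/b} → row (0,1) (-1,3)
{f/Hi/W/c, f/Hi/W/b} → row (2,-3) (-1,3)
{f/Mid/D/c, f/Mid/D/b} → row (0,1) (-3,4)
{f/Mid/W/c, f/Mid/W/b} → row (2,-3) (-3,4)
{f/Lo/D/c, f/Lo/D/b} → row (0,1) (-1,0)
{f/Lo/W/c, f/Lo/W/b} → row (2,-3) (-1,0)
{h/Hi/D/c, h/Hi/W/c} → row (3,0) (-1,3)
{h/Hi/D/b, h/Hi/W/b} → row (1,-3) (-1,3)
{h/Mid/D/c, h/Mid/W/c} → row (3,0) (-3,4)
{h/Mid/D/b, h/Mid/W/b} → row (1,-3) (-3,4)
{h/Lo/D/c, h/Lo/W/c} → row (3,0) (-1,0)
{h/Lo/D/b, h/Lo/W/b} → row (1,-3) (-1,0)
That's 12 distinct rows out of 24 strategies.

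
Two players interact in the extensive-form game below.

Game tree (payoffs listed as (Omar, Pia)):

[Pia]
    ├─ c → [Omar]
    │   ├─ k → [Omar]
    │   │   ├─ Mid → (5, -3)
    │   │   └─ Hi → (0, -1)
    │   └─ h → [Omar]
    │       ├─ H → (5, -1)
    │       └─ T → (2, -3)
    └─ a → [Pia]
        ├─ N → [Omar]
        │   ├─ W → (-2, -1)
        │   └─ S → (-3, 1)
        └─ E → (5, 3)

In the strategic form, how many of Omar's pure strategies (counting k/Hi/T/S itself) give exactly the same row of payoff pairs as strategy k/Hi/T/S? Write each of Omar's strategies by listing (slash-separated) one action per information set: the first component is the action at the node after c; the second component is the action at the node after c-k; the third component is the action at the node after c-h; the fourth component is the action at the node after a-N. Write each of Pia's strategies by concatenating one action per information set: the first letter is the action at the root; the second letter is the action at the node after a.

Row for k/Hi/T/S (columns cN, cE, aN, aE): (0,-1) (0,-1) (-3,1) (5,3).
Under k/Hi/T/S, Omar's choice at the node after c-h can never be reached regardless of what Pia does, so varying those choices leaves every outcome unchanged.
Holding the reachable choices fixed and varying the unreachable one freely already gives 2 equivalent strategies.
No other strategy reproduces this row, so those 2 are the full class: k/Hi/H/S, k/Hi/T/S.

2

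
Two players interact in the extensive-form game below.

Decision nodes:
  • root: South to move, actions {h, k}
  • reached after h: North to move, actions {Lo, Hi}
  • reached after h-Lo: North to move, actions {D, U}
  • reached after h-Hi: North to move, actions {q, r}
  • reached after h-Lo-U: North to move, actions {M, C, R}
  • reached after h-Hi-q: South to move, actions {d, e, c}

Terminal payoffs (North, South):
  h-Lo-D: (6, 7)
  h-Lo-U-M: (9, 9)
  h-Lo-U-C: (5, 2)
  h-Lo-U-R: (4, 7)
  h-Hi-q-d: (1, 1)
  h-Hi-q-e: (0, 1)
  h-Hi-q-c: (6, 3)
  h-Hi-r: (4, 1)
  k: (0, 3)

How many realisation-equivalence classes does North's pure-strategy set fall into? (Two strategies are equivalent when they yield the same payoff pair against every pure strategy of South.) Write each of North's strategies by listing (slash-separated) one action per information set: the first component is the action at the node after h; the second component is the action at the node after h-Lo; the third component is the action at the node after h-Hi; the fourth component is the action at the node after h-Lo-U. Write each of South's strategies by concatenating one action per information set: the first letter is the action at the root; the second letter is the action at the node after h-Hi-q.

6

North has 24 pure strategies: Lo/D/q/M, Lo/D/q/C, Lo/D/q/R, Lo/D/r/M, Lo/D/r/C, Lo/D/r/R, Lo/U/q/M, Lo/U/q/C, Lo/U/q/R, Lo/U/r/M, Lo/U/r/C, Lo/U/r/R, Hi/D/q/M, Hi/D/q/C, Hi/D/q/R, Hi/D/r/M, Hi/D/r/C, Hi/D/r/R, Hi/U/q/M, Hi/U/q/C, Hi/U/q/R, Hi/U/r/M, Hi/U/r/C, Hi/U/r/R. Columns: hd, he, hc, kd, ke, kc.
{Lo/D/q/M, Lo/D/q/C, Lo/D/q/R, Lo/D/r/M, Lo/D/r/C, Lo/D/r/R} → row (6,7) (6,7) (6,7) (0,3) (0,3) (0,3)
{Lo/U/q/M, Lo/U/r/M} → row (9,9) (9,9) (9,9) (0,3) (0,3) (0,3)
{Lo/U/q/C, Lo/U/r/C} → row (5,2) (5,2) (5,2) (0,3) (0,3) (0,3)
{Lo/U/q/R, Lo/U/r/R} → row (4,7) (4,7) (4,7) (0,3) (0,3) (0,3)
{Hi/D/q/M, Hi/D/q/C, Hi/D/q/R, Hi/U/q/M, Hi/U/q/C, Hi/U/q/R} → row (1,1) (0,1) (6,3) (0,3) (0,3) (0,3)
{Hi/D/r/M, Hi/D/r/C, Hi/D/r/R, Hi/U/r/M, Hi/U/r/C, Hi/U/r/R} → row (4,1) (4,1) (4,1) (0,3) (0,3) (0,3)
That's 6 distinct rows out of 24 strategies.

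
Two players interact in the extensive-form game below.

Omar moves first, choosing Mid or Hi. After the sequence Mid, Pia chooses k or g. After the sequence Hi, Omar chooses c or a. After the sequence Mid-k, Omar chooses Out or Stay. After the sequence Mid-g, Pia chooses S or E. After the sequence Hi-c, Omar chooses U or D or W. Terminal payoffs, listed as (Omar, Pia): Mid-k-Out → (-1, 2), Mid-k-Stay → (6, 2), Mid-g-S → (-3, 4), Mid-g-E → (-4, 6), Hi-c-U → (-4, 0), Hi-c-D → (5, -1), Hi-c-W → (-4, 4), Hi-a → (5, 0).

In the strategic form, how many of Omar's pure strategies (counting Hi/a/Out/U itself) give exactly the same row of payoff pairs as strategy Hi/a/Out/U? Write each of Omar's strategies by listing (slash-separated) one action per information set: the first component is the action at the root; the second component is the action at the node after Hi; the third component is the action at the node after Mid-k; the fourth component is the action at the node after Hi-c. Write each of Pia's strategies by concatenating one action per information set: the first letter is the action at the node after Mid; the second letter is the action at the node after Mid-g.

Row for Hi/a/Out/U (columns kS, kE, gS, gE): (5,0) (5,0) (5,0) (5,0).
Under Hi/a/Out/U, Omar's choice at the node after Mid-k and at the node after Hi-c can never be reached regardless of what Pia does, so varying those choices leaves every outcome unchanged.
Holding the reachable choices fixed and varying the unreachable ones freely already gives 2 × 3 = 6 equivalent strategies.
No other strategy reproduces this row, so those 6 are the full class: Hi/a/Out/U, Hi/a/Out/D, Hi/a/Out/W, Hi/a/Stay/U, Hi/a/Stay/D, Hi/a/Stay/W.

6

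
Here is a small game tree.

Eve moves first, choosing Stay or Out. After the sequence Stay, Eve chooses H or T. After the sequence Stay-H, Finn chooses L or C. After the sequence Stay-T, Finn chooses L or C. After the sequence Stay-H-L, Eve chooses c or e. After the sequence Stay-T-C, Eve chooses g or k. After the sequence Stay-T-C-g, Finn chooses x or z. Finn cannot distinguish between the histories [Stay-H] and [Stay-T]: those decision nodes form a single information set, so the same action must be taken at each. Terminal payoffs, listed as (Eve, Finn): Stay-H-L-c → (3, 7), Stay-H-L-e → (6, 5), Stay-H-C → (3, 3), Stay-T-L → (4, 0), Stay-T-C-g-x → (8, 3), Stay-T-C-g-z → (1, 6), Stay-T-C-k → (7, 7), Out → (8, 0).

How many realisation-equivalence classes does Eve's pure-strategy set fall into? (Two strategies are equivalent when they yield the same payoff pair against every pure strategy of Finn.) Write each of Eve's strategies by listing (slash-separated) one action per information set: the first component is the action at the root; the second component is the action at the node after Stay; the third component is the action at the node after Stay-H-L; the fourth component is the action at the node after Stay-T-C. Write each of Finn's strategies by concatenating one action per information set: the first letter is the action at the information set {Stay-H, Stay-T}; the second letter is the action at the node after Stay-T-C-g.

5

Eve has 16 pure strategies: Stay/H/c/g, Stay/H/c/k, Stay/H/e/g, Stay/H/e/k, Stay/T/c/g, Stay/T/c/k, Stay/T/e/g, Stay/T/e/k, Out/H/c/g, Out/H/c/k, Out/H/e/g, Out/H/e/k, Out/T/c/g, Out/T/c/k, Out/T/e/g, Out/T/e/k. Columns: Lx, Lz, Cx, Cz.
{Stay/H/c/g, Stay/H/c/k} → row (3,7) (3,7) (3,3) (3,3)
{Stay/H/e/g, Stay/H/e/k} → row (6,5) (6,5) (3,3) (3,3)
{Stay/T/c/g, Stay/T/e/g} → row (4,0) (4,0) (8,3) (1,6)
{Stay/T/c/k, Stay/T/e/k} → row (4,0) (4,0) (7,7) (7,7)
{Out/H/c/g, Out/H/c/k, Out/H/e/g, Out/H/e/k, Out/T/c/g, Out/T/c/k, Out/T/e/g, Out/T/e/k} → row (8,0) (8,0) (8,0) (8,0)
That's 5 distinct rows out of 16 strategies.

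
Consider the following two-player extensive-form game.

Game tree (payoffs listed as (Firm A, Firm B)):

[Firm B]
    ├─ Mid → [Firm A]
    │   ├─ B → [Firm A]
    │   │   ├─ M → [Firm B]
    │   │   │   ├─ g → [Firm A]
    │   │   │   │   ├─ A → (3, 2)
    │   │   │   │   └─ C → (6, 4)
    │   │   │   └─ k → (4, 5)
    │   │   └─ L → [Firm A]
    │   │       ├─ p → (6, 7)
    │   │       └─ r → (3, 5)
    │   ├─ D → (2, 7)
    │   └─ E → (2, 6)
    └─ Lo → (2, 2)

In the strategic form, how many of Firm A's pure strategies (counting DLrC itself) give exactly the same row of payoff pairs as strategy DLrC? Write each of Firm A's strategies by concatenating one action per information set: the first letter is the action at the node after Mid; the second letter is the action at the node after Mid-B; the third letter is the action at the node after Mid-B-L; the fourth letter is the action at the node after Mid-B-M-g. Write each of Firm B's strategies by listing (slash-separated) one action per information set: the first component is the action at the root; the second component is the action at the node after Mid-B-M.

8

Row for DLrC (columns Mid/g, Mid/k, Lo/g, Lo/k): (2,7) (2,7) (2,2) (2,2).
Under DLrC, Firm A's choice at the node after Mid-B and at the node after Mid-B-L and at the node after Mid-B-M-g can never be reached regardless of what Firm B does, so varying those choices leaves every outcome unchanged.
Holding the reachable choices fixed and varying the unreachable ones freely already gives 2 × 2 × 2 = 8 equivalent strategies.
No other strategy reproduces this row, so those 8 are the full class: DMpA, DMpC, DMrA, DMrC, DLpA, DLpC, DLrA, DLrC.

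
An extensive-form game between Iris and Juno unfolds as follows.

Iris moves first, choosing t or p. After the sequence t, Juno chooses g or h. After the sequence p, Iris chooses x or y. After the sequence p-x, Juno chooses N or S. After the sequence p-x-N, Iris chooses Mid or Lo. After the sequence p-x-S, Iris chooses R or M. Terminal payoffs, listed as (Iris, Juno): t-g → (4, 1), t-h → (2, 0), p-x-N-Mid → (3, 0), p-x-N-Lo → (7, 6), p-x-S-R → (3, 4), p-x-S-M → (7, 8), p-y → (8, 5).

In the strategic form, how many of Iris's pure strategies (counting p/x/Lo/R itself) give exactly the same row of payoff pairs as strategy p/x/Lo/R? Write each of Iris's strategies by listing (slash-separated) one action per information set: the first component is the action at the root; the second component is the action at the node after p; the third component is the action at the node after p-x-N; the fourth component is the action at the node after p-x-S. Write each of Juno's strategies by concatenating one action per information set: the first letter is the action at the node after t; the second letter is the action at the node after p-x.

1

Row for p/x/Lo/R (columns gN, gS, hN, hS): (7,6) (3,4) (7,6) (3,4).
Every one of Iris's information sets is on the play path for some reply by Juno when Iris follows p/x/Lo/R.
Changing the action at any of them therefore changes at least one column, so only p/x/Lo/R itself gives this row.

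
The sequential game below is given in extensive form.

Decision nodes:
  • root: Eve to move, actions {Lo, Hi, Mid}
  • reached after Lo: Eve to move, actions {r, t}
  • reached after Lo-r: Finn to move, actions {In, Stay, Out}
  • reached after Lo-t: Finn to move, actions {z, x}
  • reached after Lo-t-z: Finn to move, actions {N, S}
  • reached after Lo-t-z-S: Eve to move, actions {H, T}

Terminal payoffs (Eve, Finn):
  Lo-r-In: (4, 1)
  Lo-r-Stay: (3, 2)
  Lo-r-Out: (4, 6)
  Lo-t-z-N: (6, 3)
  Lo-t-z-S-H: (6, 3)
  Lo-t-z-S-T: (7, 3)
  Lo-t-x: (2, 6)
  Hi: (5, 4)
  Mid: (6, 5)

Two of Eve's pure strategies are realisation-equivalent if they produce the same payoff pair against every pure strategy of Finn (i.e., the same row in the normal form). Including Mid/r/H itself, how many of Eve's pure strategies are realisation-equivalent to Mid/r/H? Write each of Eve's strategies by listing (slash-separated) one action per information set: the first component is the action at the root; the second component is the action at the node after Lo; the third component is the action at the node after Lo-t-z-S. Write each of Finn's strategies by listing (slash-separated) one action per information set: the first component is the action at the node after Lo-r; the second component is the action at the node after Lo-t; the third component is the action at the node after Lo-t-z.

Row for Mid/r/H (columns In/z/N, In/z/S, In/x/N, In/x/S, Stay/z/N, Stay/z/S, Stay/x/N, Stay/x/S, Out/z/N, Out/z/S, Out/x/N, Out/x/S): (6,5) (6,5) (6,5) (6,5) (6,5) (6,5) (6,5) (6,5) (6,5) (6,5) (6,5) (6,5).
Under Mid/r/H, Eve's choice at the node after Lo and at the node after Lo-t-z-S can never be reached regardless of what Finn does, so varying those choices leaves every outcome unchanged.
Holding the reachable choices fixed and varying the unreachable ones freely already gives 2 × 2 = 4 equivalent strategies.
No other strategy reproduces this row, so those 4 are the full class: Mid/r/H, Mid/r/T, Mid/t/H, Mid/t/T.

4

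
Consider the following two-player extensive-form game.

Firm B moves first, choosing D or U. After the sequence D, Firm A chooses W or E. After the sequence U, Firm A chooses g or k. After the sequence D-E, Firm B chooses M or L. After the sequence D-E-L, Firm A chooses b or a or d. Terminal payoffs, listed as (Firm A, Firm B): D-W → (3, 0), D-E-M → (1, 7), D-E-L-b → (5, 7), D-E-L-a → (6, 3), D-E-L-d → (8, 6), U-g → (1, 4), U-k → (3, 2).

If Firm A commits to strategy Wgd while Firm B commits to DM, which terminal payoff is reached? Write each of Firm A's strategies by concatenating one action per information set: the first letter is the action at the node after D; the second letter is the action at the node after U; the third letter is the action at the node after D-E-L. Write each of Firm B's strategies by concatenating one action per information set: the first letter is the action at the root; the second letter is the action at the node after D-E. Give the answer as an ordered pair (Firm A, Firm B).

(3, 0)

Trace the play path from the root:
  Firm B plays D
  Firm A plays W at [D]
→ terminal payoff (3, 0).
(Firm A's choice at the node after U is never reached on this path, so it doesn't affect the outcome.)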